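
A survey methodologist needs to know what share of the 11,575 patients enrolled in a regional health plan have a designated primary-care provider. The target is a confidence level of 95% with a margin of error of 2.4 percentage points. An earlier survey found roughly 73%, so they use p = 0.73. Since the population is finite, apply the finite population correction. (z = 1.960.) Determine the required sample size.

1181

Unadjusted: n₀ = 1.960² × 0.73 × 0.27 / 0.024² ≈ 1314.55, so n₀ = 1315.
Finite population correction with N = 11,575: n = n₀ / (1 + (n₀−1)/N) = 1315 / (1 + 1314/11575) = 1315 / 1.1135 ≈ 1180.94.
Rounding up, n = 1181.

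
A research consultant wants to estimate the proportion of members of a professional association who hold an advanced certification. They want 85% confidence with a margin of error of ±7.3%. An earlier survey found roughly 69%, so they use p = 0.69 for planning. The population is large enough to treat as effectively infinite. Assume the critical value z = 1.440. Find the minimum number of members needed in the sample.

With p = 0.69, p(1−p) = 0.2139.
n = z²·p(1−p)/E² = 1.440² × 0.2139 / 0.073² = 2.0736 × 0.2139 / 0.005329 ≈ 83.23.
Rounding up gives n = 84.

84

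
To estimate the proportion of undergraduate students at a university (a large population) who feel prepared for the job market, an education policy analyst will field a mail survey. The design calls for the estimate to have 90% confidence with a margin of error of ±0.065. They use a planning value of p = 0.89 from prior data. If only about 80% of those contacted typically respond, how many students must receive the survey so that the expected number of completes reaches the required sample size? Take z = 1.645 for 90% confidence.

Completed interviews needed: n₀ = 1.645² × 0.0979 / 0.065² ≈ 62.70 → 63.
At an 80% response rate, contacts needed = 63 / 0.80 ≈ 78.75 → 79.

79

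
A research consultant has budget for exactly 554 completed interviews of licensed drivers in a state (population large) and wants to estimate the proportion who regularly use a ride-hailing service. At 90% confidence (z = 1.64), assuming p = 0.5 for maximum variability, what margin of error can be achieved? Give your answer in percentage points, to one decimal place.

3.5

SE(p̂) = √[p(1−p)/n] = √[0.2500/554] = 0.02124.
E = z × SE = 1.64 × 0.02124 = 0.03484, or 3.5 percentage points.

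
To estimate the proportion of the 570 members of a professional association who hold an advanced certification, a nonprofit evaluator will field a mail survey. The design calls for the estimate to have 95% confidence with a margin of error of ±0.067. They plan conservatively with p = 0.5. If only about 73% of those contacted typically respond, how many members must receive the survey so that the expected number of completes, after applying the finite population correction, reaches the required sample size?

214

For 95% confidence, z = 1.960.
Completed interviews needed (unadjusted): n₀ = 1.960² × 0.2500 / 0.067² ≈ 213.95 → 214.
FPC for N = 570: n = 214 / (1 + 213/570) = 214 / 1.3737 ≈ 155.79 → 156.
At a 73% response rate, contacts needed = 156 / 0.73 ≈ 213.70 → 214.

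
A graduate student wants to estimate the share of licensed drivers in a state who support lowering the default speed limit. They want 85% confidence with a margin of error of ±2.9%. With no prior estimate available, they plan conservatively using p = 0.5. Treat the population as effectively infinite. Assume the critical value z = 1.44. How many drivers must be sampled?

617

With p = 0.5, p(1−p) = 0.25.
n = z²·p(1−p)/E² = 1.44² × 0.2500 / 0.029² = 2.0736 × 0.2500 / 0.000841 ≈ 616.41.
Rounding up gives n = 617.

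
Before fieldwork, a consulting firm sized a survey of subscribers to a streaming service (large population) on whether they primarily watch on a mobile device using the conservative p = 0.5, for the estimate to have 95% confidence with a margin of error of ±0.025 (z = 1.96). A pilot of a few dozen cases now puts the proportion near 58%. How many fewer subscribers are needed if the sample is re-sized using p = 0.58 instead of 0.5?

39

Conservative (p = 0.5): n = 1.96² × 0.25 / 0.025² ≈ 1536.64 → 1537.
Using p = 0.58: p(1−p) = 0.2436, so n = 1.96² × 0.2436 / 0.025² ≈ 1497.30 → 1498.
Reduction: 1537 − 1498 = 39.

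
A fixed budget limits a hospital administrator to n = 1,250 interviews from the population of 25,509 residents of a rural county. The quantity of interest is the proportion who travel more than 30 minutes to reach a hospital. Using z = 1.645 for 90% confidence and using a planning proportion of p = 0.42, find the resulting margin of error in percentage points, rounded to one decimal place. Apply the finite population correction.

2.2

Finite-population factor: (N−n)/(N−1) = (25509−1250)/(25509−1) = 0.9510.
SE(p̂) = √[p(1−p)/n · (N−n)/(N−1)] = √[0.2436/1250 × 0.9510] = 0.01361.
E = z × SE = 1.645 × 0.01361 = 0.02239 ≈ 2.2 percentage points.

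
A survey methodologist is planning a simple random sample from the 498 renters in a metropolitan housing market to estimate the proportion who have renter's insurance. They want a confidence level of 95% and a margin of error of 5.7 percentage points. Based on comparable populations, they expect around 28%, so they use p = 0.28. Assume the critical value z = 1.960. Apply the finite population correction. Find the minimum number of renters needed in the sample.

162

Unadjusted: n₀ = 1.960² × 0.28 × 0.72 / 0.057² ≈ 238.37, so n₀ = 239.
Finite population correction with N = 498: n = n₀ / (1 + (n₀−1)/N) = 239 / (1 + 238/498) = 239 / 1.4779 ≈ 161.71.
Rounding up, n = 162.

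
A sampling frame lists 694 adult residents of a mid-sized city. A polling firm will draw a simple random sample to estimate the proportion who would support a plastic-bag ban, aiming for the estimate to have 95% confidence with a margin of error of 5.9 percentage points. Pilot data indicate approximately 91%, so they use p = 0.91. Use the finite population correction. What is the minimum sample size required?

81

For 95% confidence, z = 1.960.
Unadjusted: n₀ = 1.960² × 0.91 × 0.09 / 0.059² ≈ 90.38, so n₀ = 91.
Finite population correction with N = 694: n = n₀ / (1 + (n₀−1)/N) = 91 / (1 + 90/694) = 91 / 1.1297 ≈ 80.55.
Rounding up, n = 81.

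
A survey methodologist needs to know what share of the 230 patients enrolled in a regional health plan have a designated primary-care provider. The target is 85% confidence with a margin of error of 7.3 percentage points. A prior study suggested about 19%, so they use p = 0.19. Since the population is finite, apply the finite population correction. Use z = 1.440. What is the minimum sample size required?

48

Unadjusted: n₀ = 1.440² × 0.19 × 0.81 / 0.073² ≈ 59.88, so n₀ = 60.
Finite population correction with N = 230: n = n₀ / (1 + (n₀−1)/N) = 60 / (1 + 59/230) = 60 / 1.2565 ≈ 47.75.
Rounding up, n = 48.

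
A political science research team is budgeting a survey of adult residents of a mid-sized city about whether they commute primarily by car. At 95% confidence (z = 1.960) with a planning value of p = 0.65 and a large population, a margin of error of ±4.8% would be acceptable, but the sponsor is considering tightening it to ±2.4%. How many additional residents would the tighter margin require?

1138

At ±4.8%: n = 1.960² × 0.2275 / 0.048² ≈ 379.32 → 380.
At ±2.4%: n = 1.960² × 0.2275 / 0.024² ≈ 1517.30 → 1518.
Additional respondents: 1518 − 380 = 1138.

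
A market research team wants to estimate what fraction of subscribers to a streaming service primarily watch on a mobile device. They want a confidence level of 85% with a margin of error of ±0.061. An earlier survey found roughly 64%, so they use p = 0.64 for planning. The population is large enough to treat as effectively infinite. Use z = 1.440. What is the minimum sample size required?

With p = 0.64, p(1−p) = 0.2304.
n = z²·p(1−p)/E² = 1.440² × 0.2304 / 0.061² = 2.0736 × 0.2304 / 0.003721 ≈ 128.39.
Rounding up gives n = 129.

129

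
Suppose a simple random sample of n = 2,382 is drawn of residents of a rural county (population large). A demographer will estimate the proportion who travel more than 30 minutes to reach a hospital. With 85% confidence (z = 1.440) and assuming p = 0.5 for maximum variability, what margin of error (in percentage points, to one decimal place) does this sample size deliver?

1.5

SE(p̂) = √[p(1−p)/n] = √[0.2500/2382] = 0.01024.
E = z × SE = 1.440 × 0.01024 = 0.01475, or 1.5 percentage points.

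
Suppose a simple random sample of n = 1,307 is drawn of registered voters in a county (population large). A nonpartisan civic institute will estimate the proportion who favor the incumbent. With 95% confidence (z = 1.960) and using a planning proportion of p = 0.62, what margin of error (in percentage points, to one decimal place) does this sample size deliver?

2.6

SE(p̂) = √[p(1−p)/n] = √[0.2356/1307] = 0.01343.
E = z × SE = 1.960 × 0.01343 = 0.02632, or 2.6 percentage points.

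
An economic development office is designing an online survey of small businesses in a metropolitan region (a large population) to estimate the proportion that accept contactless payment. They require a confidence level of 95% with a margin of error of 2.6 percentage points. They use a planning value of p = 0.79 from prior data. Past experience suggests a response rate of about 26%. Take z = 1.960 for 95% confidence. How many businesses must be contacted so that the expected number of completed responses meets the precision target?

3627

Completed interviews needed: n₀ = 1.960² × 0.1659 / 0.026² ≈ 942.78 → 943.
At a 26% response rate, contacts needed = 943 / 0.26 ≈ 3626.92 → 3627.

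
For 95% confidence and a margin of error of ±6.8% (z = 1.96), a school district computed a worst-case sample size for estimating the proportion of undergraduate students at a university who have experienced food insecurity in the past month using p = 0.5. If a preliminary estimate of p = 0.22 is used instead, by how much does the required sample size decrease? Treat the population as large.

65

Conservative (p = 0.5): n = 1.96² × 0.25 / 0.068² ≈ 207.70 → 208.
Using p = 0.22: p(1−p) = 0.1716, so n = 1.96² × 0.1716 / 0.068² ≈ 142.56 → 143.
Reduction: 208 − 143 = 65.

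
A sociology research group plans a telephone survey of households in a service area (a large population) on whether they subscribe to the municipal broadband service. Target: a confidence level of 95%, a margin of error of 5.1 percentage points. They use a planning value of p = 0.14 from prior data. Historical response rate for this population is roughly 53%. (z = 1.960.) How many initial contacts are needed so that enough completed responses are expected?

336

Completed interviews needed: n₀ = 1.960² × 0.1204 / 0.051² ≈ 177.83 → 178.
At a 53% response rate, contacts needed = 178 / 0.53 ≈ 335.85 → 336.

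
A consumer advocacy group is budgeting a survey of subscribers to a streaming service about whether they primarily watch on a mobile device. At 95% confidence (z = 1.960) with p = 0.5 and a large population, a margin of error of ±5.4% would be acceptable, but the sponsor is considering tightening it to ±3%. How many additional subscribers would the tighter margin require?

At ±5.4%: n = 1.960² × 0.2500 / 0.054² ≈ 329.36 → 330.
At ±3%: n = 1.960² × 0.2500 / 0.030² ≈ 1067.11 → 1068.
Additional respondents: 1068 − 330 = 738.

738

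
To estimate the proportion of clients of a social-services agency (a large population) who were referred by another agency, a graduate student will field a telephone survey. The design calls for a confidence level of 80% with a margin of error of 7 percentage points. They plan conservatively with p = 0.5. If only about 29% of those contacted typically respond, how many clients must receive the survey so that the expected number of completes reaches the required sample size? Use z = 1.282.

Completed interviews needed: n₀ = 1.282² × 0.2500 / 0.070² ≈ 83.85 → 84.
At a 29% response rate, contacts needed = 84 / 0.29 ≈ 289.66 → 290.

290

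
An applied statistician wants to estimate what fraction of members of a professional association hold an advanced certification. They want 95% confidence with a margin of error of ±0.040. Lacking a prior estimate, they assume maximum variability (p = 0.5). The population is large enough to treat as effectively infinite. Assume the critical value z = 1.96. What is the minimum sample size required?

601

With p = 0.5, p(1−p) = 0.25.
n = z²·p(1−p)/E² = 1.96² × 0.2500 / 0.040² = 3.8416 × 0.2500 / 0.001600 ≈ 600.25.
Rounding up gives n = 601.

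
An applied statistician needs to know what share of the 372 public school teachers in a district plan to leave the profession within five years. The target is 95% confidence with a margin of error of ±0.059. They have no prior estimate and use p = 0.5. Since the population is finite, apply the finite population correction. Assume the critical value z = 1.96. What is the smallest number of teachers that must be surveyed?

Unadjusted: n₀ = 1.96² × 0.50 × 0.50 / 0.059² ≈ 275.90, so n₀ = 276.
Finite population correction with N = 372: n = n₀ / (1 + (n₀−1)/N) = 276 / (1 + 275/372) = 276 / 1.7392 ≈ 158.69.
Rounding up, n = 159.

159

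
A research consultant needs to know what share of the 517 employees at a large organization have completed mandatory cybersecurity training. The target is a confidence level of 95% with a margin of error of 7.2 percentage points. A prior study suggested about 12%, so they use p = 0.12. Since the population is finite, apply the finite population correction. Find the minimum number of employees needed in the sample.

For 95% confidence, z = 1.960.
Unadjusted: n₀ = 1.960² × 0.12 × 0.88 / 0.072² ≈ 78.25, so n₀ = 79.
Finite population correction with N = 517: n = n₀ / (1 + (n₀−1)/N) = 79 / (1 + 78/517) = 79 / 1.1509 ≈ 68.64.
Rounding up, n = 69.

69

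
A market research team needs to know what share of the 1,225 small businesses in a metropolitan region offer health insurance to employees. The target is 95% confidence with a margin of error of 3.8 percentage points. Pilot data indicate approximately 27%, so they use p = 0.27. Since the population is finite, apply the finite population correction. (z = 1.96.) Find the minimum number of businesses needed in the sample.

Unadjusted: n₀ = 1.96² × 0.27 × 0.73 / 0.038² ≈ 524.36, so n₀ = 525.
Finite population correction with N = 1,225: n = n₀ / (1 + (n₀−1)/N) = 525 / (1 + 524/1225) = 525 / 1.4278 ≈ 367.71.
Rounding up, n = 368.

368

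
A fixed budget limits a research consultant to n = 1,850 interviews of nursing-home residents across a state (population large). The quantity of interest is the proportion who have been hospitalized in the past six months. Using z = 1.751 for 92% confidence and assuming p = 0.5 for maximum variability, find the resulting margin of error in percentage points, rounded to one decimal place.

SE(p̂) = √[p(1−p)/n] = √[0.2500/1850] = 0.01162.
E = z × SE = 1.751 × 0.01162 = 0.02035, or 2.0 percentage points.

2.0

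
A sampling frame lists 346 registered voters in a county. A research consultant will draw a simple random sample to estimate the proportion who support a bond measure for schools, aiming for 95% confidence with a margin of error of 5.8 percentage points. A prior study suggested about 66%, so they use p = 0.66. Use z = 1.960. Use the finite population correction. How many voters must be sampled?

Unadjusted: n₀ = 1.960² × 0.66 × 0.34 / 0.058² ≈ 256.26, so n₀ = 257.
Finite population correction with N = 346: n = n₀ / (1 + (n₀−1)/N) = 257 / (1 + 256/346) = 257 / 1.7399 ≈ 147.71.
Rounding up, n = 148.

148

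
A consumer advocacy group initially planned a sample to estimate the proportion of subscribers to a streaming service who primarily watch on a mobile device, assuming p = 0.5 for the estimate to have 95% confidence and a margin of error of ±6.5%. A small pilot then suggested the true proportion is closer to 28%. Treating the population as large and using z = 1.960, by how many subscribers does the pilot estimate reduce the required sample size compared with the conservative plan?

Conservative (p = 0.5): n = 1.960² × 0.25 / 0.065² ≈ 227.31 → 228.
Using p = 0.28: p(1−p) = 0.2016, so n = 1.960² × 0.2016 / 0.065² ≈ 183.31 → 184.
Reduction: 228 − 184 = 44.

44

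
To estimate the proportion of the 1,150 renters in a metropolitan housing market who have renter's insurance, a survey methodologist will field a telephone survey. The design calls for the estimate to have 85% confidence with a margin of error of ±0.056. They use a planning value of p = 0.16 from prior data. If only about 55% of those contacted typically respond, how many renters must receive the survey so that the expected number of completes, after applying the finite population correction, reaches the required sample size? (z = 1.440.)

Completed interviews needed (unadjusted): n₀ = 1.440² × 0.1344 / 0.056² ≈ 88.87 → 89.
FPC for N = 1,150: n = 89 / (1 + 88/1150) = 89 / 1.0765 ≈ 82.67 → 83.
At a 55% response rate, contacts needed = 83 / 0.55 ≈ 150.91 → 151.

151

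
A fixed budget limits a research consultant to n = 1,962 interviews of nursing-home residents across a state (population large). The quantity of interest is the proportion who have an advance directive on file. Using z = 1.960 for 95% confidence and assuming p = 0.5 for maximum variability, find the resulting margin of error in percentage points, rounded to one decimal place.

2.2

SE(p̂) = √[p(1−p)/n] = √[0.2500/1962] = 0.01129.
E = z × SE = 1.960 × 0.01129 = 0.02212, or 2.2 percentage points.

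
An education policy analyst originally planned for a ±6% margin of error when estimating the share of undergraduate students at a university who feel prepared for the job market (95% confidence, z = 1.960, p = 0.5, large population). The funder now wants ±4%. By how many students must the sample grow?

At ±6%: n = 1.960² × 0.2500 / 0.060² ≈ 266.78 → 267.
At ±4%: n = 1.960² × 0.2500 / 0.040² ≈ 600.25 → 601.
Additional respondents: 601 − 267 = 334.

334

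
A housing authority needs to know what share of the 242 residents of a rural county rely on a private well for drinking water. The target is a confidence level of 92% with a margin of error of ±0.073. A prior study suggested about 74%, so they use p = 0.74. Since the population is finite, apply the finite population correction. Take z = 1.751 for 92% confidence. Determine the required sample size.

77

Unadjusted: n₀ = 1.751² × 0.74 × 0.26 / 0.073² ≈ 110.70, so n₀ = 111.
Finite population correction with N = 242: n = n₀ / (1 + (n₀−1)/N) = 111 / (1 + 110/242) = 111 / 1.4545 ≈ 76.31.
Rounding up, n = 77.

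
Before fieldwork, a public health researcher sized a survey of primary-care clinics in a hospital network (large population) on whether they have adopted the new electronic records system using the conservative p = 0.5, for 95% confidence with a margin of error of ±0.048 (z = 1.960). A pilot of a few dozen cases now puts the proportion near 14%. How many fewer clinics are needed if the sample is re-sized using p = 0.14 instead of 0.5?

216

Conservative (p = 0.5): n = 1.960² × 0.25 / 0.048² ≈ 416.84 → 417.
Using p = 0.14: p(1−p) = 0.1204, so n = 1.960² × 0.1204 / 0.048² ≈ 200.75 → 201.
Reduction: 417 − 201 = 216.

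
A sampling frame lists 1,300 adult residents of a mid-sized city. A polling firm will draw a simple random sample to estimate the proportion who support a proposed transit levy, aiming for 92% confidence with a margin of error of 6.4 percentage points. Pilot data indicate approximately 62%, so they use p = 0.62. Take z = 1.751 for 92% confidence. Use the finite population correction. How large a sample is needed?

156

Unadjusted: n₀ = 1.751² × 0.62 × 0.38 / 0.064² ≈ 176.35, so n₀ = 177.
Finite population correction with N = 1,300: n = n₀ / (1 + (n₀−1)/N) = 177 / (1 + 176/1300) = 177 / 1.1354 ≈ 155.89.
Rounding up, n = 156.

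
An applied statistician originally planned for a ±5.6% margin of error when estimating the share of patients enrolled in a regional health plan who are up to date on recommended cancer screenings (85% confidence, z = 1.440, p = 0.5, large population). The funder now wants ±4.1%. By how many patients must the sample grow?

At ±5.6%: n = 1.440² × 0.2500 / 0.056² ≈ 165.31 → 166.
At ±4.1%: n = 1.440² × 0.2500 / 0.041² ≈ 308.39 → 309.
Additional respondents: 309 − 166 = 143.

143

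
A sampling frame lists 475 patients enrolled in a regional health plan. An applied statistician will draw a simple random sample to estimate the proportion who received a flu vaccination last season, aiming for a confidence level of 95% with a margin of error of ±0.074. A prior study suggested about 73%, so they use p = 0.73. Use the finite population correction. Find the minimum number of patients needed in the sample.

108

For 95% confidence, z = 1.960.
Unadjusted: n₀ = 1.960² × 0.73 × 0.27 / 0.074² ≈ 138.27, so n₀ = 139.
Finite population correction with N = 475: n = n₀ / (1 + (n₀−1)/N) = 139 / (1 + 138/475) = 139 / 1.2905 ≈ 107.71.
Rounding up, n = 108.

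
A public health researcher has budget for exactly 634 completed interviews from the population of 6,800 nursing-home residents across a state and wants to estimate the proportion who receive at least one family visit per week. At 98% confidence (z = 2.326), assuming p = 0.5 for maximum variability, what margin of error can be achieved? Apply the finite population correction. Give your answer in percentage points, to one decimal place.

4.4

Finite-population factor: (N−n)/(N−1) = (6800−634)/(6800−1) = 0.9069.
SE(p̂) = √[p(1−p)/n · (N−n)/(N−1)] = √[0.2500/634 × 0.9069] = 0.01891.
E = z × SE = 2.326 × 0.01891 = 0.04399 ≈ 4.4 percentage points.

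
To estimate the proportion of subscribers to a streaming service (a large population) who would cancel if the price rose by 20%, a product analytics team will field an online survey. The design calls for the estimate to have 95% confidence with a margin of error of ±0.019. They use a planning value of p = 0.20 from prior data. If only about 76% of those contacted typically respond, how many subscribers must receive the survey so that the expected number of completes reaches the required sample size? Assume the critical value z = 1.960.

Completed interviews needed: n₀ = 1.960² × 0.1600 / 0.019² ≈ 1702.65 → 1703.
At a 76% response rate, contacts needed = 1703 / 0.76 ≈ 2240.79 → 2241.

2241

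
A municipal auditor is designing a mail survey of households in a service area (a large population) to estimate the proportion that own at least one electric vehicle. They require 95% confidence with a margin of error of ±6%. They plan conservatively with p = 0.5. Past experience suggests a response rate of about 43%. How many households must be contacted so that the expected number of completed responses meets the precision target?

For 95% confidence, z = 1.96.
Completed interviews needed: n₀ = 1.96² × 0.2500 / 0.060² ≈ 266.78 → 267.
At a 43% response rate, contacts needed = 267 / 0.43 ≈ 620.93 → 621.

621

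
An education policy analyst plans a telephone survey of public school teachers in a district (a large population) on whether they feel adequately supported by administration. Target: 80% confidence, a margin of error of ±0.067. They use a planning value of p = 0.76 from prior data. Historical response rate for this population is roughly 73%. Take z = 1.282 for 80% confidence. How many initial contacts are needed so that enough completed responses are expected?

Completed interviews needed: n₀ = 1.282² × 0.1824 / 0.067² ≈ 66.78 → 67.
At a 73% response rate, contacts needed = 67 / 0.73 ≈ 91.78 → 92.

92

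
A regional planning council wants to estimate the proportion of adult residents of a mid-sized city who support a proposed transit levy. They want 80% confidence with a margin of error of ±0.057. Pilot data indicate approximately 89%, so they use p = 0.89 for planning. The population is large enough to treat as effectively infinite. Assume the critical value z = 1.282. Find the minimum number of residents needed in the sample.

With p = 0.89, p(1−p) = 0.0979.
n = z²·p(1−p)/E² = 1.282² × 0.0979 / 0.057² = 1.6435 × 0.0979 / 0.003249 ≈ 49.52.
Rounding up gives n = 50.

50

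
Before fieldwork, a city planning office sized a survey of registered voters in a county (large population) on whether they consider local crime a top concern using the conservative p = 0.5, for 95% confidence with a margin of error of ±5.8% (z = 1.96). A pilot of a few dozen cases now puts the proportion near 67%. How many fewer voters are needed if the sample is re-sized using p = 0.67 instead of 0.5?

Conservative (p = 0.5): n = 1.96² × 0.25 / 0.058² ≈ 285.49 → 286.
Using p = 0.67: p(1−p) = 0.2211, so n = 1.96² × 0.2211 / 0.058² ≈ 252.49 → 253.
Reduction: 286 − 253 = 33.

33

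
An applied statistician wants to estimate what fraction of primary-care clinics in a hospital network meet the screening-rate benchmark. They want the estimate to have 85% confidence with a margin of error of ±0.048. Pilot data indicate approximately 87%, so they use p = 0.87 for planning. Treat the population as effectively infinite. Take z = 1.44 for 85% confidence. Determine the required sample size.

With p = 0.87, p(1−p) = 0.1131.
n = z²·p(1−p)/E² = 1.44² × 0.1131 / 0.048² = 2.0736 × 0.1131 / 0.002304 ≈ 101.79.
Rounding up gives n = 102.

102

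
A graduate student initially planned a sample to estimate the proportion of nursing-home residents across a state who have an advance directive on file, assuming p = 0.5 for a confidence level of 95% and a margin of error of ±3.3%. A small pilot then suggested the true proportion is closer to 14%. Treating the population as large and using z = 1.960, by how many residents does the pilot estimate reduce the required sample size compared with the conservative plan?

457

Conservative (p = 0.5): n = 1.960² × 0.25 / 0.033² ≈ 881.91 → 882.
Using p = 0.14: p(1−p) = 0.1204, so n = 1.960² × 0.1204 / 0.033² ≈ 424.73 → 425.
Reduction: 882 − 425 = 457.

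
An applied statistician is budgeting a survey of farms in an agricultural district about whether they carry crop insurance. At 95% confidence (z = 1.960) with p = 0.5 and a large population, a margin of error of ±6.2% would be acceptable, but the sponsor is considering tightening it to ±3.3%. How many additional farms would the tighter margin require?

At ±6.2%: n = 1.960² × 0.2500 / 0.062² ≈ 249.84 → 250.
At ±3.3%: n = 1.960² × 0.2500 / 0.033² ≈ 881.91 → 882.
Additional respondents: 882 − 250 = 632.

632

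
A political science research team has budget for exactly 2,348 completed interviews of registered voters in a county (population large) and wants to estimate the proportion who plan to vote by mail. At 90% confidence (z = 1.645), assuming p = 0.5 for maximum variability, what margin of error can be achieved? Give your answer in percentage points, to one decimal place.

SE(p̂) = √[p(1−p)/n] = √[0.2500/2348] = 0.01032.
E = z × SE = 1.645 × 0.01032 = 0.01697, or 1.7 percentage points.

1.7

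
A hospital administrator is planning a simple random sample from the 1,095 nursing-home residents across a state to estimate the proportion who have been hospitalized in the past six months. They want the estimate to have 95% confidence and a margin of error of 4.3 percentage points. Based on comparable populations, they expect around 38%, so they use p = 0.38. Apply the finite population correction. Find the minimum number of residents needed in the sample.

For 95% confidence, z = 1.960.
Unadjusted: n₀ = 1.960² × 0.38 × 0.62 / 0.043² ≈ 489.50, so n₀ = 490.
Finite population correction with N = 1,095: n = n₀ / (1 + (n₀−1)/N) = 490 / (1 + 489/1095) = 490 / 1.4466 ≈ 338.73.
Rounding up, n = 339.

339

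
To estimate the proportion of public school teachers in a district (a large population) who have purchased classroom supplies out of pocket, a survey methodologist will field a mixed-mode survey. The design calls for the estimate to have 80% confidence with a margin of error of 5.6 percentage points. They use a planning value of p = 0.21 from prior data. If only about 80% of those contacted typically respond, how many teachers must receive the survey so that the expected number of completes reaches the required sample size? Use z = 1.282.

109

Completed interviews needed: n₀ = 1.282² × 0.1659 / 0.056² ≈ 86.95 → 87.
At an 80% response rate, contacts needed = 87 / 0.80 ≈ 108.75 → 109.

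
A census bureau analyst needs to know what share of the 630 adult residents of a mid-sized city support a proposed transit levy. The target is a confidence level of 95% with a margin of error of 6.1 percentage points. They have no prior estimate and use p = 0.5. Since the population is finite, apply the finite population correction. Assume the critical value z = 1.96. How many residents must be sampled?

Unadjusted: n₀ = 1.96² × 0.50 × 0.50 / 0.061² ≈ 258.10, so n₀ = 259.
Finite population correction with N = 630: n = n₀ / (1 + (n₀−1)/N) = 259 / (1 + 258/630) = 259 / 1.4095 ≈ 183.75.
Rounding up, n = 184.

184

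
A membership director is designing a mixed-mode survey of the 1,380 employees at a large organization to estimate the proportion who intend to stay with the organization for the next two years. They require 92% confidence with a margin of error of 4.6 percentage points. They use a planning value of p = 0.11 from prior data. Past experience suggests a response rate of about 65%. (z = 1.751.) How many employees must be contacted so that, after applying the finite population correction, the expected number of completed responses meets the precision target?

Completed interviews needed (unadjusted): n₀ = 1.751² × 0.0979 / 0.046² ≈ 141.85 → 142.
FPC for N = 1,380: n = 142 / (1 + 141/1380) = 142 / 1.1022 ≈ 128.84 → 129.
At a 65% response rate, contacts needed = 129 / 0.65 ≈ 198.46 → 199.

199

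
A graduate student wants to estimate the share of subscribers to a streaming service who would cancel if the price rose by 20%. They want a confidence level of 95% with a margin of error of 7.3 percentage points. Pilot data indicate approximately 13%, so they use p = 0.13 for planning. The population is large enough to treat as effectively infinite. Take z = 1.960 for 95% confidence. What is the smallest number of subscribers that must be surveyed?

82

With p = 0.13, p(1−p) = 0.1131.
n = z²·p(1−p)/E² = 1.960² × 0.1131 / 0.073² = 3.8416 × 0.1131 / 0.005329 ≈ 81.53.
Rounding up gives n = 82.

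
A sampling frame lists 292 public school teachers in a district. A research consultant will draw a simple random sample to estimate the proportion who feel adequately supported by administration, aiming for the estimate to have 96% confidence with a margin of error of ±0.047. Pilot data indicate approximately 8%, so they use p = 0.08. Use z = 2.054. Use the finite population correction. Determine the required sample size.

96

Unadjusted: n₀ = 2.054² × 0.08 × 0.92 / 0.047² ≈ 140.57, so n₀ = 141.
Finite population correction with N = 292: n = n₀ / (1 + (n₀−1)/N) = 141 / (1 + 140/292) = 141 / 1.4795 ≈ 95.31.
Rounding up, n = 96.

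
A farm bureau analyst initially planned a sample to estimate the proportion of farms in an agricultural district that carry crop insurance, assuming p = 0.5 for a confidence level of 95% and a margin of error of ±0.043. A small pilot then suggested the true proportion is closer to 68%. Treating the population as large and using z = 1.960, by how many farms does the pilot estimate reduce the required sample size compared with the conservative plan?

Conservative (p = 0.5): n = 1.960² × 0.25 / 0.043² ≈ 519.42 → 520.
Using p = 0.68: p(1−p) = 0.2176, so n = 1.960² × 0.2176 / 0.043² ≈ 452.10 → 453.
Reduction: 520 − 453 = 67.

67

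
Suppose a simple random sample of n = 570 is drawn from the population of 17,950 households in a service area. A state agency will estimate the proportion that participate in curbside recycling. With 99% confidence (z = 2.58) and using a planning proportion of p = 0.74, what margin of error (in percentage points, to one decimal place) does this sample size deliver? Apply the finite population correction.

4.7

Finite-population factor: (N−n)/(N−1) = (17950−570)/(17950−1) = 0.9683.
SE(p̂) = √[p(1−p)/n · (N−n)/(N−1)] = √[0.1924/570 × 0.9683] = 0.01808.
E = z × SE = 2.58 × 0.01808 = 0.04664 ≈ 4.7 percentage points.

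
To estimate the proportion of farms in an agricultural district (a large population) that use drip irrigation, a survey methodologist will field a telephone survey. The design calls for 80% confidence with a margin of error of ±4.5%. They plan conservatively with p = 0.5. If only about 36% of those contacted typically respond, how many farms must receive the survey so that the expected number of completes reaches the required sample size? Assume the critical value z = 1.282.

Completed interviews needed: n₀ = 1.282² × 0.2500 / 0.045² ≈ 202.90 → 203.
At a 36% response rate, contacts needed = 203 / 0.36 ≈ 563.89 → 564.

564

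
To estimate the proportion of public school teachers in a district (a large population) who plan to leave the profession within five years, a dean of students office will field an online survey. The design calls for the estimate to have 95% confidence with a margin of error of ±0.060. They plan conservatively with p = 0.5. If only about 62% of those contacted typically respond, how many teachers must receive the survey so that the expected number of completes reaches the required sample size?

431

For 95% confidence, z = 1.96.
Completed interviews needed: n₀ = 1.96² × 0.2500 / 0.060² ≈ 266.78 → 267.
At a 62% response rate, contacts needed = 267 / 0.62 ≈ 430.65 → 431.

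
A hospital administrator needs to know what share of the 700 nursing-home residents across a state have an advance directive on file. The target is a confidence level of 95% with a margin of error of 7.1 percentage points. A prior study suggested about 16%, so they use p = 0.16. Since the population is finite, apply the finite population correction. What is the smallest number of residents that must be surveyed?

For 95% confidence, z = 1.96.
Unadjusted: n₀ = 1.96² × 0.16 × 0.84 / 0.071² ≈ 102.42, so n₀ = 103.
Finite population correction with N = 700: n = n₀ / (1 + (n₀−1)/N) = 103 / (1 + 102/700) = 103 / 1.1457 ≈ 89.90.
Rounding up, n = 90.

90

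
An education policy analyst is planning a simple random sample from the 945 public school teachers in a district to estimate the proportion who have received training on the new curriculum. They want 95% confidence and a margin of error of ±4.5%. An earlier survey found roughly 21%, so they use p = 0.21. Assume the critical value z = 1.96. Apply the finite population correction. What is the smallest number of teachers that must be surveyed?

Unadjusted: n₀ = 1.96² × 0.21 × 0.79 / 0.045² ≈ 314.73, so n₀ = 315.
Finite population correction with N = 945: n = n₀ / (1 + (n₀−1)/N) = 315 / (1 + 314/945) = 315 / 1.3323 ≈ 236.44.
Rounding up, n = 237.

237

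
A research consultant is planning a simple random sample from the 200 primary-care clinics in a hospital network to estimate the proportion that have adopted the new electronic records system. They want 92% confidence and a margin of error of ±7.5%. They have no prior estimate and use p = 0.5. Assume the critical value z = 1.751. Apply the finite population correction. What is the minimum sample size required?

Unadjusted: n₀ = 1.751² × 0.50 × 0.50 / 0.075² ≈ 136.27, so n₀ = 137.
Finite population correction with N = 200: n = n₀ / (1 + (n₀−1)/N) = 137 / (1 + 136/200) = 137 / 1.6800 ≈ 81.55.
Rounding up, n = 82.

82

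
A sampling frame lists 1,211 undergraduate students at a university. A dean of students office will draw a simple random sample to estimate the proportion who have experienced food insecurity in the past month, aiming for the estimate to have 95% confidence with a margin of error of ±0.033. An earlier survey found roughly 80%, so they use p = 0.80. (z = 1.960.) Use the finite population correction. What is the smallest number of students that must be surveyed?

386

Unadjusted: n₀ = 1.960² × 0.80 × 0.20 / 0.033² ≈ 564.42, so n₀ = 565.
Finite population correction with N = 1,211: n = n₀ / (1 + (n₀−1)/N) = 565 / (1 + 564/1211) = 565 / 1.4657 ≈ 385.47.
Rounding up, n = 386.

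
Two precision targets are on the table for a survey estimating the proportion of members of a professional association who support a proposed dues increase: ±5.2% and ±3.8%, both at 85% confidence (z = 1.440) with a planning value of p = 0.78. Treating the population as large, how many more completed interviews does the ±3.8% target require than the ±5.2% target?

115

At ±5.2%: n = 1.440² × 0.1716 / 0.052² ≈ 131.59 → 132.
At ±3.8%: n = 1.440² × 0.1716 / 0.038² ≈ 246.42 → 247.
Additional respondents: 247 − 132 = 115.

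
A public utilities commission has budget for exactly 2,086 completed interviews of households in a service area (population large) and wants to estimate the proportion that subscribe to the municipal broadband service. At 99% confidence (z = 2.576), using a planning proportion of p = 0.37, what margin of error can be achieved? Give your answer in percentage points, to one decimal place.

SE(p̂) = √[p(1−p)/n] = √[0.2331/2086] = 0.01057.
E = z × SE = 2.576 × 0.01057 = 0.02723, or 2.7 percentage points.

2.7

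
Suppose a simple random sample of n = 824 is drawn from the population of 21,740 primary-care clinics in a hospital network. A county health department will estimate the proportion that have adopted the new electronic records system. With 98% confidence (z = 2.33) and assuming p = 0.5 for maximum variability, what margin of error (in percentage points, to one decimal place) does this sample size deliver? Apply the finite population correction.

4.0

Finite-population factor: (N−n)/(N−1) = (21740−824)/(21740−1) = 0.9621.
SE(p̂) = √[p(1−p)/n · (N−n)/(N−1)] = √[0.2500/824 × 0.9621] = 0.01709.
E = z × SE = 2.33 × 0.01709 = 0.03981 ≈ 4.0 percentage points.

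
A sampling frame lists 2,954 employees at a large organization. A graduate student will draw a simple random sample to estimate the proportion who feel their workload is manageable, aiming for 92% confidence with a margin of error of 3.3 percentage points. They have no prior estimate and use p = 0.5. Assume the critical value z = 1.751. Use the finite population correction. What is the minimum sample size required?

Unadjusted: n₀ = 1.751² × 0.50 × 0.50 / 0.033² ≈ 703.86, so n₀ = 704.
Finite population correction with N = 2,954: n = n₀ / (1 + (n₀−1)/N) = 704 / (1 + 703/2954) = 704 / 1.2380 ≈ 568.67.
Rounding up, n = 569.

569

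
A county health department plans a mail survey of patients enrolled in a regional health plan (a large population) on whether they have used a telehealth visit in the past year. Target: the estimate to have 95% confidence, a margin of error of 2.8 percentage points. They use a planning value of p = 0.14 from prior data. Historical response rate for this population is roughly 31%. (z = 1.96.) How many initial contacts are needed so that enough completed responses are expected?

Completed interviews needed: n₀ = 1.96² × 0.1204 / 0.028² ≈ 589.96 → 590.
At a 31% response rate, contacts needed = 590 / 0.31 ≈ 1903.23 → 1904.

1904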